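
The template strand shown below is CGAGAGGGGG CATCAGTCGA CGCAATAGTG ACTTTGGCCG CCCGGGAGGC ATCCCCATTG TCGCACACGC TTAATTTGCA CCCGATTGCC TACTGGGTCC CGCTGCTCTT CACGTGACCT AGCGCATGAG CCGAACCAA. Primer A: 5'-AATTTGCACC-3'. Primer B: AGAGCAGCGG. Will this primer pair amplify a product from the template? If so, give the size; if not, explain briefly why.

Primer A (AATTTGCACC) matches the top strand at positions 73–82; it acts as a forward primer.
Primer B's reverse complement is CCGCTGCTCT, matching the top strand at positions 100–109; it acts as a reverse primer.
The 3' ends face each other across positions 73–109, giving a 37 bp product.

Yes — a 37 bp product.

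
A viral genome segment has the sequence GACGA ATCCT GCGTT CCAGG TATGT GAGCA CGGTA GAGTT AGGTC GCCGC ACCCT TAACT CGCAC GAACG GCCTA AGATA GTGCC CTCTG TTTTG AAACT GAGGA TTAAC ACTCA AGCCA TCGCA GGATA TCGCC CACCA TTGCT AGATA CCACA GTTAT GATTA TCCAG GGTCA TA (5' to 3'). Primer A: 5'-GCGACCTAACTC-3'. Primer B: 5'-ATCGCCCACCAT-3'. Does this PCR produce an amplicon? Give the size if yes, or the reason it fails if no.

No product — the primers' 3' ends point away from each other.

Primer A (GCGACCTAACTC) has reverse complement GAGTTAGGTCGC, which matches the top strand at positions 36–47; primer A anneals to the top strand there with its 3' end pointing upstream toward position 36.
Primer B (ATCGCCCACCAT) matches the top strand directly at positions 130–141; it anneals to the bottom strand with its 3' end pointing downstream toward position 141.
The 3' ends diverge (primer A extends toward position 1, primer B toward position 177), so the primers never converge on a shared product.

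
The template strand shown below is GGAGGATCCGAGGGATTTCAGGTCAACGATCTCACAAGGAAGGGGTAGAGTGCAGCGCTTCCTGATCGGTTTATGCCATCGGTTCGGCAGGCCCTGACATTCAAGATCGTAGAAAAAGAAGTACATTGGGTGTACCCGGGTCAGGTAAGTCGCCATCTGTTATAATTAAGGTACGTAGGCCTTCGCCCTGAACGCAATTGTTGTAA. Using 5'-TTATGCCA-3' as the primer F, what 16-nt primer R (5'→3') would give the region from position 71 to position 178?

The product's 3' end on the top strand is position 178.
The reverse primer anneals to the top strand over positions 163–178, i.e. to TAATTAAGGTACGTAG.
Its sequence written 5'→3' is the reverse complement: CTACGTACCTTAATTA.

5'-CTACGTACCTTAATTA-3'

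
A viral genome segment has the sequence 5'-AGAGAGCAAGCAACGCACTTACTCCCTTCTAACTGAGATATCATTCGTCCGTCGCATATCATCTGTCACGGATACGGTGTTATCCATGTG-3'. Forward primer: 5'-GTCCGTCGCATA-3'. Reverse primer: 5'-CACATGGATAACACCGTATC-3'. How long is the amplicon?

44 bp

Forward primer GTCCGTCGCATA is found on the top strand at positions 47–58.
Reverse complement of the reverse primer: GATACGGTGTTATCCATGTG. This occurs on the top strand at positions 71–90.
Product length = (reverse-primer end) − (forward-primer start) + 1 = 90 − 47 + 1 = 44 bp.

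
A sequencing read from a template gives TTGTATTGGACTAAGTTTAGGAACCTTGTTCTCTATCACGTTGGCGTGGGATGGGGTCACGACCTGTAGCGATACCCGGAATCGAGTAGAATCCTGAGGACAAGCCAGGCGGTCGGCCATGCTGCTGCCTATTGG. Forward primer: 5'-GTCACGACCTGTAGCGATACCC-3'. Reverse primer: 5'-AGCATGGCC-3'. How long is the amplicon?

68 bp

Forward primer GTCACGACCTGTAGCGATACCC is found on the top strand at positions 56–77.
Reverse complement of the reverse primer: GGCCATGCT. This occurs on the top strand at positions 115–123.
Amplicon spans positions 56–123: 68 bp.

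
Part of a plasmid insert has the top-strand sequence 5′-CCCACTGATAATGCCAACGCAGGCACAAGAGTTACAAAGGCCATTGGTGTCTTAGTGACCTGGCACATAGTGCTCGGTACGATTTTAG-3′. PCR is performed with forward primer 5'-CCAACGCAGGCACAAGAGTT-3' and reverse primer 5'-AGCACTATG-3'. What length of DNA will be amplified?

Scanning the template, CCAACGCAGGCACAAGAGTT occurs at positions 14–33; this primer anneals to the bottom strand there with its 3' end pointing downstream.
Taking the reverse complement of AGCACTATG gives CATAGTGCT, found at positions 66–74 on the template; the primer anneals here to the top strand with its 3' end pointing upstream.
The product runs from position 14 to position 74, so its length is 74 − 14 + 1 = 61 bp.

61 bp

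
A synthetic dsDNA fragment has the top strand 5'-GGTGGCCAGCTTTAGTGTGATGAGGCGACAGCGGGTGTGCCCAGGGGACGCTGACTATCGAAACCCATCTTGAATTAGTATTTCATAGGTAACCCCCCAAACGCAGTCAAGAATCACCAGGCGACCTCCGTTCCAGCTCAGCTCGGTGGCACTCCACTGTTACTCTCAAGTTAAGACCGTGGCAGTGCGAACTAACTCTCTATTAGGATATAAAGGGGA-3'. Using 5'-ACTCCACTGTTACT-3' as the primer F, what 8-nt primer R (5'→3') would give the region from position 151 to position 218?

5'-CCCCTTTA-3'

The product's 3' end on the top strand is position 218.
The reverse primer anneals to the top strand over positions 211–218, i.e. to TAAAGGGG.
Its sequence written 5'→3' is the reverse complement: CCCCTTTA.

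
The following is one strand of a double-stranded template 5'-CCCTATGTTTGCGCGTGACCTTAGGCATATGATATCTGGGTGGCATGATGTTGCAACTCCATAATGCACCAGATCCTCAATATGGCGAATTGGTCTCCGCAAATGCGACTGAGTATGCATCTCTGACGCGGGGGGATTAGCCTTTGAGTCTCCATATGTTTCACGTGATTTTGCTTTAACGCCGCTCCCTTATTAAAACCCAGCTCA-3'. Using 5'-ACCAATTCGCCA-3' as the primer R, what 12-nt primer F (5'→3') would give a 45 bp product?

The reverse primer's reverse complement TGGCGAATTGGT matches the template at positions 83–94, so the product ends at position 94.
A 45 bp product then starts at position 94 − 45 + 1 = 50.
The forward primer is identical to the top strand there: GTTGCAACTCCA.

5'-GTTGCAACTCCA-3'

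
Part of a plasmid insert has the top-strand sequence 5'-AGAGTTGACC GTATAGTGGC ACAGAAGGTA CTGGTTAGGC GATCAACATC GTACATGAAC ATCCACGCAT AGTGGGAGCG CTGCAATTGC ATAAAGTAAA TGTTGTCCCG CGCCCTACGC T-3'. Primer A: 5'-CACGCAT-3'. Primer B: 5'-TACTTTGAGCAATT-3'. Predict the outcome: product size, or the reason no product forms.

No product — primer B has no binding site in the template.

Primer B (TACTTTGAGCAATT) does not match the top strand, and its reverse complement AATTGCTCAAAGTA does not match either.
With no annealing site for primer B, no amplification occurs.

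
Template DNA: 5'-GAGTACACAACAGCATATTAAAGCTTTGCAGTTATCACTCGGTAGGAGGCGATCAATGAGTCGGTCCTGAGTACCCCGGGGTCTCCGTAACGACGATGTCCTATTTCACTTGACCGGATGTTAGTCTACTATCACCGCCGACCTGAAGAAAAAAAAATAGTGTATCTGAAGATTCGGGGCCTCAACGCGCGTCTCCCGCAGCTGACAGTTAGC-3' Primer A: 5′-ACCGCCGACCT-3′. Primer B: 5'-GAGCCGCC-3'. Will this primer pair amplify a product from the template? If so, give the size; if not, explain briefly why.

No product — primer B has no binding site in the template.

Primer B (GAGCCGCC) does not match the top strand, and its reverse complement GGCGGCTC does not match either.
With no annealing site for primer B, no amplification occurs.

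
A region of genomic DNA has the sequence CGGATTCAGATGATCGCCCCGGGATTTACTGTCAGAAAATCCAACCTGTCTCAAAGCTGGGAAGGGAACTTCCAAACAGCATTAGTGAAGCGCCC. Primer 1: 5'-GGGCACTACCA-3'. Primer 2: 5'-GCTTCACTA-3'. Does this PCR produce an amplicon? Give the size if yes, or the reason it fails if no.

Primer 1 (GGGCACTACCA) does not match the top strand, and its reverse complement TGGTAGTGCCC does not match either.
With no annealing site for primer 1, no amplification occurs.

No product — primer 1 has no binding site in the template.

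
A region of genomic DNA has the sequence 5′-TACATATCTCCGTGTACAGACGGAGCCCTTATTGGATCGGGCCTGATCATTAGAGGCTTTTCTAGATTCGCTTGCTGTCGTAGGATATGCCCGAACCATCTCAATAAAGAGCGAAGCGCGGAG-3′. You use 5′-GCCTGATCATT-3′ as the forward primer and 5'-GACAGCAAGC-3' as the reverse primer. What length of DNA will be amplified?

39 bp

Scanning the template, GCCTGATCATT occurs at positions 41–51; this primer anneals to the bottom strand there with its 3' end pointing downstream.
Taking the reverse complement of GACAGCAAGC gives GCTTGCTGTC, found at positions 70–79 on the template; the primer anneals here to the top strand with its 3' end pointing upstream.
The product runs from position 41 to position 79, so its length is 79 − 41 + 1 = 39 bp.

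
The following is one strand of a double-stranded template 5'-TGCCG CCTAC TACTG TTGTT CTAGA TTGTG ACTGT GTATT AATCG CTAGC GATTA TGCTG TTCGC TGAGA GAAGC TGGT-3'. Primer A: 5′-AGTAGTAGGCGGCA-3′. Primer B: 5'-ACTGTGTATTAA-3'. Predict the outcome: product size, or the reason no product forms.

Primer A (AGTAGTAGGCGGCA) has reverse complement TGCCGCCTACTACT, which matches the top strand at positions 1–14; primer A anneals to the top strand there with its 3' end pointing upstream toward position 1.
Primer B (ACTGTGTATTAA) matches the top strand directly at positions 31–42; it anneals to the bottom strand with its 3' end pointing downstream toward position 42.
The 3' ends diverge (primer A extends toward position 1, primer B toward position 79), so the primers never converge on a shared product.

No product — the primers' 3' ends point away from each other.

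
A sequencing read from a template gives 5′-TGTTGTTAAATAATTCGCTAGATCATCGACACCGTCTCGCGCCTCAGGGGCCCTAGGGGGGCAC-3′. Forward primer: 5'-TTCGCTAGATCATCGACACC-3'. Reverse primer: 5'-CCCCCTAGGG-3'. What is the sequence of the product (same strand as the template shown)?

5'-TTCGCTAGATCATCGACACCGTCTCGCGCCTCAGGGGCCCTAGGGGG-3'

The forward primer matches the template at positions 14–33.
Taking the reverse complement of CCCCCTAGGG gives CCCTAGGGGG, found at positions 51–60 on the template; the primer anneals here to the top strand with its 3' end pointing upstream.
The product is the template from position 14 through 60 (47 bp).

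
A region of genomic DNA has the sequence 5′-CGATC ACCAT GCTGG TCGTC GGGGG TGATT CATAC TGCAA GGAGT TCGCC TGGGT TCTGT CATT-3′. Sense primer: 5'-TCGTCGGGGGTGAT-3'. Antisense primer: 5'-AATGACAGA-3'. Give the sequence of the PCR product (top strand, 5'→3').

The forward primer matches the template at positions 16–29.
Reverse complement of the reverse primer: TCTGTCATT. This occurs on the top strand at positions 56–64.
The product is the template from position 16 through 64 (49 bp).

5'-TCGTCGGGGGTGATTCATACTGCAAGGAGTTCGCCTGGGTTCTGTCATT-3'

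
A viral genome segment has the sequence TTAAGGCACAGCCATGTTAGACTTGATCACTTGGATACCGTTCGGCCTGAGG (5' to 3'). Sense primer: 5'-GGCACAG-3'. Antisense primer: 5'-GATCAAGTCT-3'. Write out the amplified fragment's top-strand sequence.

Scanning the template, GGCACAG occurs at positions 5–11; this primer anneals to the bottom strand there with its 3' end pointing downstream.
The reverse primer's reverse complement is AGACTTGATC, which matches the template at positions 19–28.
The product is the template from position 5 through 28 (24 bp).

5'-GGCACAGCCATGTTAGACTTGATC-3'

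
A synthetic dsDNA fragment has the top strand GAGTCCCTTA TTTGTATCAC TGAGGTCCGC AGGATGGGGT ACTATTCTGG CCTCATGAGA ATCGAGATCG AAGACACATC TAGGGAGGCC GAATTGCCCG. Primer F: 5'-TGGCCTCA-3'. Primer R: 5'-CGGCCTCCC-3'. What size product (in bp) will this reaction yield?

44 bp

Scanning the template, TGGCCTCA occurs at positions 48–55; this primer anneals to the bottom strand there with its 3' end pointing downstream.
Taking the reverse complement of CGGCCTCCC gives GGGAGGCCG, found at positions 83–91 on the template; the primer anneals here to the top strand with its 3' end pointing upstream.
Product length = (reverse-primer end) − (forward-primer start) + 1 = 91 − 48 + 1 = 44 bp.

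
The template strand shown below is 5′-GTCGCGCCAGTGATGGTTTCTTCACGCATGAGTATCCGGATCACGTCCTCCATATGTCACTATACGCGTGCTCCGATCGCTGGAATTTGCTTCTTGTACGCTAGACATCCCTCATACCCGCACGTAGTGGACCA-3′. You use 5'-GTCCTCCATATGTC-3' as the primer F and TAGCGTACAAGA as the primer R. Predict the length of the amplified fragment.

Scanning the template, GTCCTCCATATGTC occurs at positions 45–58; this primer anneals to the bottom strand there with its 3' end pointing downstream.
Taking the reverse complement of TAGCGTACAAGA gives TCTTGTACGCTA, found at positions 92–103 on the template; the primer anneals here to the top strand with its 3' end pointing upstream.
Amplicon spans positions 45–103: 59 bp.

59 bp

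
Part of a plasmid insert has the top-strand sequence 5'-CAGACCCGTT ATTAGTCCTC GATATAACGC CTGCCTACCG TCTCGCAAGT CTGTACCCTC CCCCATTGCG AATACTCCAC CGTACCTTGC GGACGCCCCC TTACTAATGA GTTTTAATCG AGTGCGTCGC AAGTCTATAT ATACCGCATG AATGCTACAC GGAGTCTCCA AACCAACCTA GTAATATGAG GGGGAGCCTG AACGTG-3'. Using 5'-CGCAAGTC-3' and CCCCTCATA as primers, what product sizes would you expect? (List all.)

The forward primer CGCAAGTC matches the top strand at positions 44–51, 128–135.
The reverse primer's reverse complement is TATGAGGGG, matching at positions 185–193.
Each forward site pairs with the reverse site to give a product ending at position 193: sizes 150, 66 bp.

150 bp, 66 bp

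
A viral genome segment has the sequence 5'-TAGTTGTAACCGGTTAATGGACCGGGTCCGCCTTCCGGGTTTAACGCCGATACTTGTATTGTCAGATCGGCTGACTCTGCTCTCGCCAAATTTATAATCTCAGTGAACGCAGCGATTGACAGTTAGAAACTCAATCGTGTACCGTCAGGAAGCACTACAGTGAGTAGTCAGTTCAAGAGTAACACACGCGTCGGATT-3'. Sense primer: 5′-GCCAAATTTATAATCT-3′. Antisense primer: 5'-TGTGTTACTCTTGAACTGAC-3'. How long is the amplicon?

Forward primer GCCAAATTTATAATCT is found on the top strand at positions 85–100.
Taking the reverse complement of TGTGTTACTCTTGAACTGAC gives GTCAGTTCAAGAGTAACACA, found at positions 167–186 on the template; the primer anneals here to the top strand with its 3' end pointing upstream.
Amplicon spans positions 85–186: 102 bp.

102 bp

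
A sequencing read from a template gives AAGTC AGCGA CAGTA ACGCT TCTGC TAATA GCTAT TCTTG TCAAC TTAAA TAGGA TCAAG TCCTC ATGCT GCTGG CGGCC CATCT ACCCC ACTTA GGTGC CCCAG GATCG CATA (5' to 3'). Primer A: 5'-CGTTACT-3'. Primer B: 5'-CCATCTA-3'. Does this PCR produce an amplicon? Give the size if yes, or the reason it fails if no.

No product — the primers' 3' ends point away from each other.

Primer A (CGTTACT) has reverse complement AGTAACG, which matches the top strand at positions 12–18; primer A anneals to the top strand there with its 3' end pointing upstream toward position 12.
Primer B (CCATCTA) matches the top strand directly at positions 80–86; it anneals to the bottom strand with its 3' end pointing downstream toward position 86.
The 3' ends diverge (primer A extends toward position 1, primer B toward position 114), so the primers never converge on a shared product.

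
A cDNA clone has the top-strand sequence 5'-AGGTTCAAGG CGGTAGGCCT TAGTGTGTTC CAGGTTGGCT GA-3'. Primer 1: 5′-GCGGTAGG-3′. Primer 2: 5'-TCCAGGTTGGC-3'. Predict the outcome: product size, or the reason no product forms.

Primer 1 (GCGGTAGG) matches the top strand at positions 10–17 (3' end points downstream).
Primer 2 (TCCAGGTTGGC) also matches the top strand directly, at positions 29–39 — its reverse complement GCCAACCTGGA is not present.
Both primers anneal to the bottom strand with 3' ends pointing the same way, so neither can prime synthesis back toward the other.

No product — both primers anneal to the same strand and extend in the same direction.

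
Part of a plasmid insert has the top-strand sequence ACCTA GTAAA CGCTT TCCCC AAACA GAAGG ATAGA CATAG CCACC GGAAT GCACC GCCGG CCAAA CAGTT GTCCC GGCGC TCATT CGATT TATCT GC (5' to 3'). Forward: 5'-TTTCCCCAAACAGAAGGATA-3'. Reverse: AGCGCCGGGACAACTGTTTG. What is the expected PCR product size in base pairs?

68 bp

The forward primer matches the template at positions 14–33.
Reverse complement of the reverse primer: CAAACAGTTGTCCCGGCGCT. This occurs on the top strand at positions 62–81.
Amplicon spans positions 14–81: 68 bp.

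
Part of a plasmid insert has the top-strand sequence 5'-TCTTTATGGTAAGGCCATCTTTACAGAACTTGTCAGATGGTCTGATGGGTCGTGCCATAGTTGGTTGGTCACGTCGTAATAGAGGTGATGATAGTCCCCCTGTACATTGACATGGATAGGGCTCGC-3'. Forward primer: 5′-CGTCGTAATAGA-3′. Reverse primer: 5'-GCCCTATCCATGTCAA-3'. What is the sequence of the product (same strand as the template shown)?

5'-CGTCGTAATAGAGGTGATGATAGTCCCCCTGTACATTGACATGGATAGGGC-3'

Scanning the template, CGTCGTAATAGA occurs at positions 72–83; this primer anneals to the bottom strand there with its 3' end pointing downstream.
Reverse complement of the reverse primer: TTGACATGGATAGGGC. This occurs on the top strand at positions 107–122.
The product is the template from position 72 through 122 (51 bp).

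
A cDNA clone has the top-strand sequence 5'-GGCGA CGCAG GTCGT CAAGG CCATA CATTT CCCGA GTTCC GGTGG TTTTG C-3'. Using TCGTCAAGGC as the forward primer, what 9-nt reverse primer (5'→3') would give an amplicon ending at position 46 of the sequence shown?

The forward primer binds at positions 12–21; the product's 3' end on the top strand is position 46.
The reverse primer anneals to the top strand over positions 38–46, i.e. to TCCGGTGGT.
Its sequence written 5'→3' is the reverse complement: ACCACCGGA.

5'-ACCACCGGA-3'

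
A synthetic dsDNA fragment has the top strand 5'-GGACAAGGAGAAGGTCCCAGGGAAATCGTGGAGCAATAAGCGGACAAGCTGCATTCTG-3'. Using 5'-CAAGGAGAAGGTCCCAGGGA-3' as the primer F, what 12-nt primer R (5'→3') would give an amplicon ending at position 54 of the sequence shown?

The forward primer binds at positions 4–23; the product's 3' end on the top strand is position 54.
The reverse primer anneals to the top strand over positions 43–54, i.e. to GACAAGCTGCAT.
Its sequence written 5'→3' is the reverse complement: ATGCAGCTTGTC.

5'-ATGCAGCTTGTC-3'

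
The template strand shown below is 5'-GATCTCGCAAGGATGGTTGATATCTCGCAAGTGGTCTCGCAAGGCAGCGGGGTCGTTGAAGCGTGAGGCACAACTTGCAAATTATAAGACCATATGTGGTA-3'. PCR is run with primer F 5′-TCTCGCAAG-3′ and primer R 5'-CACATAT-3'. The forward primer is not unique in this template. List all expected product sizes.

96 bp, 76 bp, 64 bp

The forward primer TCTCGCAAG matches the top strand at positions 3–11, 23–31, 35–43.
The reverse primer's reverse complement is ATATGTG, matching at positions 92–98.
Each forward site pairs with the reverse site to give a product ending at position 98: sizes 96, 76, 64 bp.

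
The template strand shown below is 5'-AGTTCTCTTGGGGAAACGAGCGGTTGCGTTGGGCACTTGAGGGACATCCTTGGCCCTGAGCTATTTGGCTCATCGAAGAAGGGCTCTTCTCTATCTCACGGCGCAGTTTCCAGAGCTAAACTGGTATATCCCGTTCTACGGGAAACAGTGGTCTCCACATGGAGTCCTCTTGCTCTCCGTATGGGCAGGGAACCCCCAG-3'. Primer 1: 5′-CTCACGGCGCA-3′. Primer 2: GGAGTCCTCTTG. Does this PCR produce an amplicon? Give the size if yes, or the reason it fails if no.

No product — both primers anneal to the same strand and extend in the same direction.

Primer 1 (CTCACGGCGCA) matches the top strand at positions 95–105 (3' end points downstream).
Primer 2 (GGAGTCCTCTTG) also matches the top strand directly, at positions 161–172 — its reverse complement CAAGAGGACTCC is not present.
Both primers anneal to the bottom strand with 3' ends pointing the same way, so neither can prime synthesis back toward the other.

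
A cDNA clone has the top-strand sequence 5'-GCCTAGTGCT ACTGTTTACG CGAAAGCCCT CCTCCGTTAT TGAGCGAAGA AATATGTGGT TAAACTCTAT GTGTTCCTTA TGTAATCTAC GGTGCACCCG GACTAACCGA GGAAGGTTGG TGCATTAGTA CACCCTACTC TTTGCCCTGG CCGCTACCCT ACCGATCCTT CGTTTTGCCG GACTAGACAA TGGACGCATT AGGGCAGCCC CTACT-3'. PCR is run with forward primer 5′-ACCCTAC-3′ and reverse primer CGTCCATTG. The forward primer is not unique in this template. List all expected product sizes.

65 bp, 41 bp

The forward primer ACCCTAC matches the top strand at positions 132–138, 156–162.
The reverse primer's reverse complement is CAATGGACG, matching at positions 188–196.
Each forward site pairs with the reverse site to give a product ending at position 196: sizes 65, 41 bp.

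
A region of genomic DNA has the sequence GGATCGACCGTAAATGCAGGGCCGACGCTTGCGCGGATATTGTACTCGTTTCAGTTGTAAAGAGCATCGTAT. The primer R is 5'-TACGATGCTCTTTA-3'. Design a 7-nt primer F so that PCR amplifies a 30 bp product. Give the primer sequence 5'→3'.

The reverse primer's reverse complement TAAAGAGCATCGTA matches the template at positions 58–71, so the product ends at position 71.
A 30 bp product then starts at position 71 − 30 + 1 = 42.
The forward primer is identical to the top strand there: GTACTCG.

5'-GTACTCG-3'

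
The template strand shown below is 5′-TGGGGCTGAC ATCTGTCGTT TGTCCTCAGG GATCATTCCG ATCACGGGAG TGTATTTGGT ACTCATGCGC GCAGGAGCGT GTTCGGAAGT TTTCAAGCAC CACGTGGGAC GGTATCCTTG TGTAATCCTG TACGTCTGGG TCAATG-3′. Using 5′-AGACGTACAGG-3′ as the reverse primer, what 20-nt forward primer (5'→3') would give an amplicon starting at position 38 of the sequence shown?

5'-CCGATCACGGGAGTGTATTT-3'

The reverse primer's reverse complement CCTGTACGTCT matches the template at positions 127–137; the product starts at position 38.
The forward primer is identical to the top strand over positions 38–57: CCGATCACGGGAGTGTATTT.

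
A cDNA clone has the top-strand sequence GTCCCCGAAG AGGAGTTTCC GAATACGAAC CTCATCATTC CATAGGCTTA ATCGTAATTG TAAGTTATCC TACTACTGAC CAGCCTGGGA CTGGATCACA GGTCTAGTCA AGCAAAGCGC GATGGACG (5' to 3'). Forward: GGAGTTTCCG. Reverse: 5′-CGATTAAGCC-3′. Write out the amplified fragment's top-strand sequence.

5'-GGAGTTTCCGAATACGAACCTCATCATTCCATAGGCTTAATCG-3'

Scanning the template, GGAGTTTCCG occurs at positions 12–21; this primer anneals to the bottom strand there with its 3' end pointing downstream.
The reverse primer's reverse complement is GGCTTAATCG, which matches the template at positions 45–54.
The product is the template from position 12 through 54 (43 bp).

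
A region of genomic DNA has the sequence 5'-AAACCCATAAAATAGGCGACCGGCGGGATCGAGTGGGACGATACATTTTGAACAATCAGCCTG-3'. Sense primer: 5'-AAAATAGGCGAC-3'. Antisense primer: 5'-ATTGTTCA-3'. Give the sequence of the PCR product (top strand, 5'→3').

5'-AAAATAGGCGACCGGCGGGATCGAGTGGGACGATACATTTTGAACAAT-3'

Forward primer AAAATAGGCGAC is found on the top strand at positions 9–20.
Reverse complement of the reverse primer: TGAACAAT. This occurs on the top strand at positions 49–56.
The product is the template from position 9 through 56 (48 bp).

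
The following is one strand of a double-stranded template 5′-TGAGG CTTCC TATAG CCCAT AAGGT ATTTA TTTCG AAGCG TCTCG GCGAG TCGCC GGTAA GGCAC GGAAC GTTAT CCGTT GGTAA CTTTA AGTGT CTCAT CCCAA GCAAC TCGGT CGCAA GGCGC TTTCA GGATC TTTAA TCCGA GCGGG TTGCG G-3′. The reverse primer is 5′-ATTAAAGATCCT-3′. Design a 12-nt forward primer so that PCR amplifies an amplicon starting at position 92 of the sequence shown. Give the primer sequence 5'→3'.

The reverse primer's reverse complement AGGATCTTTAAT matches the template at positions 130–141; the product starts at position 92.
The forward primer is identical to the top strand over positions 92–103: GTGTCTCATCCC.

5'-GTGTCTCATCCC-3'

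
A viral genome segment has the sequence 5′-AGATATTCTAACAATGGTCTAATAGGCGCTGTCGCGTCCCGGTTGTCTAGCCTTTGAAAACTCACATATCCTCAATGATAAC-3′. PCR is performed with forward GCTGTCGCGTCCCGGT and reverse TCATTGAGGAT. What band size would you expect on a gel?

Scanning the template, GCTGTCGCGTCCCGGT occurs at positions 28–43; this primer anneals to the bottom strand there with its 3' end pointing downstream.
Reverse complement of the reverse primer: ATCCTCAATGA. This occurs on the top strand at positions 68–78.
Product length = (reverse-primer end) − (forward-primer start) + 1 = 78 − 28 + 1 = 51 bp.

51 bp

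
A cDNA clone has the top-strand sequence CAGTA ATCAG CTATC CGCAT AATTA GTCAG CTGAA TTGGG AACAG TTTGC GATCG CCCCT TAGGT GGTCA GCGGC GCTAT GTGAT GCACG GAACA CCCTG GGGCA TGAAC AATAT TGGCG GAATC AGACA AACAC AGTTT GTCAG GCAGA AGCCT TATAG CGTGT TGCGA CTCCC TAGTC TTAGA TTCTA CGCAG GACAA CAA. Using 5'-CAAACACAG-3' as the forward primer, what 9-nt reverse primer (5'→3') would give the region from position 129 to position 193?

The product's 3' end on the top strand is position 193.
The reverse primer anneals to the top strand over positions 185–193, i.e. to ATTCTACGC.
Its sequence written 5'→3' is the reverse complement: GCGTAGAAT.

5'-GCGTAGAAT-3'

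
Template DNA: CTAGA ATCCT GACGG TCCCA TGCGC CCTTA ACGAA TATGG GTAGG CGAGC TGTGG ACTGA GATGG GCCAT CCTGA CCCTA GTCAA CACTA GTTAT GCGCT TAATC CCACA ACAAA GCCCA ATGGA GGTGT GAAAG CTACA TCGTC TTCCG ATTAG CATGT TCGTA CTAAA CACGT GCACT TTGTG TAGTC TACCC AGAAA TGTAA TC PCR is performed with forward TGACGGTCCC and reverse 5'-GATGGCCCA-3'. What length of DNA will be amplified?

Forward primer TGACGGTCCC is found on the top strand at positions 10–19.
Reverse complement of the reverse primer: TGGGCCATC. This occurs on the top strand at positions 63–71.
Amplicon spans positions 10–71: 62 bp.

62 bp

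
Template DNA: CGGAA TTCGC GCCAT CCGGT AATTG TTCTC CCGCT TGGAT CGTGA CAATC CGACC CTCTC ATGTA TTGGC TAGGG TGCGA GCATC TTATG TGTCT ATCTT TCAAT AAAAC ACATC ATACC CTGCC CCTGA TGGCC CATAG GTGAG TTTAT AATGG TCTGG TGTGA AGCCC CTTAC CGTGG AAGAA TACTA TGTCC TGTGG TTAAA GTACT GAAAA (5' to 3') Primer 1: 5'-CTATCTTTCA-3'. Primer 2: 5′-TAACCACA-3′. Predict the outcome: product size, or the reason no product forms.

Primer 1 (CTATCTTTCA) matches the top strand at positions 94–103; it acts as a forward primer.
Primer 2's reverse complement is TGTGGTTA, matching the top strand at positions 196–203; it acts as a reverse primer.
The 3' ends face each other across positions 94–203, giving a 110 bp product.

Yes — a 110 bp product.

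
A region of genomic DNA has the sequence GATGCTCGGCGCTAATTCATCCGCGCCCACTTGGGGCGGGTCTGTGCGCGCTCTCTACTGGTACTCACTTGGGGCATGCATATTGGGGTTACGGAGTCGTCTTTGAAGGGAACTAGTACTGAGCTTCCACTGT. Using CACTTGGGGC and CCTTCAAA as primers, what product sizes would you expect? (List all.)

The forward primer CACTTGGGGC matches the top strand at positions 28–37, 66–75.
The reverse primer's reverse complement is TTTGAAGG, matching at positions 102–109.
Each forward site pairs with the reverse site to give a product ending at position 109: sizes 82, 44 bp.

82 bp, 44 bp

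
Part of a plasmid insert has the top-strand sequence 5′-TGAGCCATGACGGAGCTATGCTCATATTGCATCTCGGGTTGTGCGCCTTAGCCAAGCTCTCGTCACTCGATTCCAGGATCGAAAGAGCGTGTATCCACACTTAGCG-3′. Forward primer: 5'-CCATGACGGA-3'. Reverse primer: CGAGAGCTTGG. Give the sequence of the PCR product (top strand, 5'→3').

5'-CCATGACGGAGCTATGCTCATATTGCATCTCGGGTTGTGCGCCTTAGCCAAGCTCTCG-3'

Forward primer CCATGACGGA is found on the top strand at positions 5–14.
The reverse primer's reverse complement is CCAAGCTCTCG, which matches the template at positions 52–62.
The product is the template from position 5 through 62 (58 bp).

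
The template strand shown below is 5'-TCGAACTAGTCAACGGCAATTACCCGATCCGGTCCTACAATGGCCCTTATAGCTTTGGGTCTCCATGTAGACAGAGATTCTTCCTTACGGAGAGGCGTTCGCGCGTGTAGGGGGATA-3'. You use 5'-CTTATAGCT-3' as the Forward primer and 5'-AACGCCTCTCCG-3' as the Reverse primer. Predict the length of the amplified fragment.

Scanning the template, CTTATAGCT occurs at positions 46–54; this primer anneals to the bottom strand there with its 3' end pointing downstream.
The reverse primer's reverse complement is CGGAGAGGCGTT, which matches the template at positions 88–99.
The product runs from position 46 to position 99, so its length is 99 − 46 + 1 = 54 bp.

54 bp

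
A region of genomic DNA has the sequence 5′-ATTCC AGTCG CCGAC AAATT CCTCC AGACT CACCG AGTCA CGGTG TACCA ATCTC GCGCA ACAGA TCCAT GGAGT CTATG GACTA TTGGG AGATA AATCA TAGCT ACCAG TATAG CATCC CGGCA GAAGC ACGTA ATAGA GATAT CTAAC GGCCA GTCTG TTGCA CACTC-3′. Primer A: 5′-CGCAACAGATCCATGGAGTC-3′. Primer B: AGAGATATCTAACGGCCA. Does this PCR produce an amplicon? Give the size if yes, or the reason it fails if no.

Primer A (CGCAACAGATCCATGGAGTC) matches the top strand at positions 57–76 (3' end points downstream).
Primer B (AGAGATATCTAACGGCCA) also matches the top strand directly, at positions 138–155 — its reverse complement TGGCCGTTAGATATCTCT is not present.
Both primers anneal to the bottom strand with 3' ends pointing the same way, so neither can prime synthesis back toward the other.

No product — both primers anneal to the same strand and extend in the same direction.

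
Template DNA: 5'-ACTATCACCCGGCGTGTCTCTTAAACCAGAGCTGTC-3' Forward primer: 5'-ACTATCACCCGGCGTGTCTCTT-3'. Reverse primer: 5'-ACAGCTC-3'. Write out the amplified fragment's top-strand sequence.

Forward primer ACTATCACCCGGCGTGTCTCTT is found on the top strand at positions 1–22.
Taking the reverse complement of ACAGCTC gives GAGCTGT, found at positions 29–35 on the template; the primer anneals here to the top strand with its 3' end pointing upstream.
The product is the template from position 1 through 35 (35 bp).

5'-ACTATCACCCGGCGTGTCTCTTAAACCAGAGCTGT-3'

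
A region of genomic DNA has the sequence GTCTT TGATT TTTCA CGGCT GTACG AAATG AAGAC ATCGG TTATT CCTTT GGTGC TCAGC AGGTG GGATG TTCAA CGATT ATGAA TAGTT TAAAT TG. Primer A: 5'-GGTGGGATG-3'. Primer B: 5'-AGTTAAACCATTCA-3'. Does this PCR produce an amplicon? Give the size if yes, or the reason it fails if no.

No product — primer B has no binding site in the template.

Primer B (AGTTAAACCATTCA) does not match the top strand, and its reverse complement TGAATGGTTTAACT does not match either.
With no annealing site for primer B, no amplification occurs.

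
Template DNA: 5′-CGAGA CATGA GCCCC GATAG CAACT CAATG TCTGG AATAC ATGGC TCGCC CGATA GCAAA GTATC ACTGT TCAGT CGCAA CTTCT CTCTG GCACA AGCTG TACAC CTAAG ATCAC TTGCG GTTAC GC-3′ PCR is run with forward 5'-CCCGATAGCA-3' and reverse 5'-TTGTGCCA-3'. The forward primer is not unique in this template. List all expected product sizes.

84 bp, 48 bp

The forward primer CCCGATAGCA matches the top strand at positions 13–22, 49–58.
The reverse primer's reverse complement is TGGCACAA, matching at positions 89–96.
Each forward site pairs with the reverse site to give a product ending at position 96: sizes 84, 48 bp.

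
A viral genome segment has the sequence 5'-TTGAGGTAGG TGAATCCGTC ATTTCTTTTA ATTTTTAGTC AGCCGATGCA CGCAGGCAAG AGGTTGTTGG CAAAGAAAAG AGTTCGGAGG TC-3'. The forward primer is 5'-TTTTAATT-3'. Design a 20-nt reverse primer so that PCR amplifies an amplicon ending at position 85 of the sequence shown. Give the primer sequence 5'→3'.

5'-GAACTCTTTTCTTTGCCAAC-3'

The forward primer binds at positions 26–33; the product's 3' end on the top strand is position 85.
The reverse primer anneals to the top strand over positions 66–85, i.e. to GTTGGCAAAGAAAAGAGTTC.
Its sequence written 5'→3' is the reverse complement: GAACTCTTTTCTTTGCCAAC.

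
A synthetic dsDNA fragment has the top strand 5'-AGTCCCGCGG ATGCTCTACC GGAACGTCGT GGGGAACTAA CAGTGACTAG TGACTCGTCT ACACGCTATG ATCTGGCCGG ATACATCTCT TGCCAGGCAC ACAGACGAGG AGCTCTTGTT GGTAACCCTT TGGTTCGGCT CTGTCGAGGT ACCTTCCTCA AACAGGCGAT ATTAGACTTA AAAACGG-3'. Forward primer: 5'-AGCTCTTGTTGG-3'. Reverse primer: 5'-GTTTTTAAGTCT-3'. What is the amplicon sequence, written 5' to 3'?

Scanning the template, AGCTCTTGTTGG occurs at positions 111–122; this primer anneals to the bottom strand there with its 3' end pointing downstream.
Reverse complement of the reverse primer: AGACTTAAAAAC. This occurs on the top strand at positions 174–185.
The product is the template from position 111 through 185 (75 bp).

5'-AGCTCTTGTTGGTAACCCTTTGGTTCGGCTCTGTCGAGGTACCTTCCTCAAACAGGCGATATTAGACTTAAAAAC-3'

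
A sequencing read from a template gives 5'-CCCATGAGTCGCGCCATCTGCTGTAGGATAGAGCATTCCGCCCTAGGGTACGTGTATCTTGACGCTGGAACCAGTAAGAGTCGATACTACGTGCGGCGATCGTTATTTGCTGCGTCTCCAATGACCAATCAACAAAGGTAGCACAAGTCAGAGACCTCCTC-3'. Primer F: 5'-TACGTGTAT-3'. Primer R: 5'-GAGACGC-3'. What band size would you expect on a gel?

70 bp

Scanning the template, TACGTGTAT occurs at positions 49–57; this primer anneals to the bottom strand there with its 3' end pointing downstream.
Taking the reverse complement of GAGACGC gives GCGTCTC, found at positions 112–118 on the template; the primer anneals here to the top strand with its 3' end pointing upstream.
Product length = (reverse-primer end) − (forward-primer start) + 1 = 118 − 49 + 1 = 70 bp.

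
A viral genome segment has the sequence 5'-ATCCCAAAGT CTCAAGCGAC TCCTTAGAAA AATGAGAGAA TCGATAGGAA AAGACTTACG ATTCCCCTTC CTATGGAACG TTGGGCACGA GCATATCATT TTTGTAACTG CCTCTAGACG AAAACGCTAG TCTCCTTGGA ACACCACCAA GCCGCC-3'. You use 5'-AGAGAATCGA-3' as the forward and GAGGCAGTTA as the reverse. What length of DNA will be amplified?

Forward primer AGAGAATCGA is found on the top strand at positions 35–44.
Taking the reverse complement of GAGGCAGTTA gives TAACTGCCTC, found at positions 105–114 on the template; the primer anneals here to the top strand with its 3' end pointing upstream.
The product runs from position 35 to position 114, so its length is 114 − 35 + 1 = 80 bp.

80 bp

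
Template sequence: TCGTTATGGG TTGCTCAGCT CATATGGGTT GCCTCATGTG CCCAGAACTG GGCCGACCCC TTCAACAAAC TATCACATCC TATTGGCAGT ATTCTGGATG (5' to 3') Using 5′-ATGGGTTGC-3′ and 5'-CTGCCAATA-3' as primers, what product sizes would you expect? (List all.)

The forward primer ATGGGTTGC matches the top strand at positions 6–14, 24–32.
The reverse primer's reverse complement is TATTGGCAG, matching at positions 81–89.
Each forward site pairs with the reverse site to give a product ending at position 89: sizes 84, 66 bp.

84 bp, 66 bp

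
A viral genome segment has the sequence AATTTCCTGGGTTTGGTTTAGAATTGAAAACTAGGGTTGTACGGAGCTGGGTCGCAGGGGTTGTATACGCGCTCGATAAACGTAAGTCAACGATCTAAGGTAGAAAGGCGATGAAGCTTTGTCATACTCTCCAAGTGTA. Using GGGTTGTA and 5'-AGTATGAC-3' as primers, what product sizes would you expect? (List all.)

95 bp, 71 bp

The forward primer GGGTTGTA matches the top strand at positions 34–41, 58–65.
The reverse primer's reverse complement is GTCATACT, matching at positions 121–128.
Each forward site pairs with the reverse site to give a product ending at position 128: sizes 95, 71 bp.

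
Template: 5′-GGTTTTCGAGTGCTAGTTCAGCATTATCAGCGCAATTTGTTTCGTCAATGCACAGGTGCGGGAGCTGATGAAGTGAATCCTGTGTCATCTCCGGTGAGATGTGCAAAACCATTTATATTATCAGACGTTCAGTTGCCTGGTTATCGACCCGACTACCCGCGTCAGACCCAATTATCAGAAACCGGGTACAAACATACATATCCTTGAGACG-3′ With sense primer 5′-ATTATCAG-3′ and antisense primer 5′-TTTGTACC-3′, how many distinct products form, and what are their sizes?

The forward primer ATTATCAG matches the top strand at positions 23–30, 117–124, 171–178.
The reverse primer's reverse complement is GGTACAAA, matching at positions 185–192.
Each forward site pairs with the reverse site to give a product ending at position 192: sizes 170, 76, 22 bp.

Three products: 170 bp, 76 bp, 22 bp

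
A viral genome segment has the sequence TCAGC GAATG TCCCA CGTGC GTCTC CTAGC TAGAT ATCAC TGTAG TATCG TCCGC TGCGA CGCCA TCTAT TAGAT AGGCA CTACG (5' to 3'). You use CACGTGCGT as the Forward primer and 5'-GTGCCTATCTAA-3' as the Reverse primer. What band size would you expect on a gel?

Scanning the template, CACGTGCGT occurs at positions 14–22; this primer anneals to the bottom strand there with its 3' end pointing downstream.
Taking the reverse complement of GTGCCTATCTAA gives TTAGATAGGCAC, found at positions 70–81 on the template; the primer anneals here to the top strand with its 3' end pointing upstream.
The product runs from position 14 to position 81, so its length is 81 − 14 + 1 = 68 bp.

68 bp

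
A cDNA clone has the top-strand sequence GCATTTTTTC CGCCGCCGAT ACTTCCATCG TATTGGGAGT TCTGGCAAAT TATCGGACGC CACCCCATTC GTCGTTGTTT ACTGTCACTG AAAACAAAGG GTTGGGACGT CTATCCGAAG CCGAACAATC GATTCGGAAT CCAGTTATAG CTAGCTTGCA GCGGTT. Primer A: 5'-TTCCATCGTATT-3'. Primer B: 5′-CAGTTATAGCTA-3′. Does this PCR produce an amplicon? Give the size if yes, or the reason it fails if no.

Primer A (TTCCATCGTATT) matches the top strand at positions 23–34 (3' end points downstream).
Primer B (CAGTTATAGCTA) also matches the top strand directly, at positions 142–153 — its reverse complement TAGCTATAACTG is not present.
Both primers anneal to the bottom strand with 3' ends pointing the same way, so neither can prime synthesis back toward the other.

No product — both primers anneal to the same strand and extend in the same direction.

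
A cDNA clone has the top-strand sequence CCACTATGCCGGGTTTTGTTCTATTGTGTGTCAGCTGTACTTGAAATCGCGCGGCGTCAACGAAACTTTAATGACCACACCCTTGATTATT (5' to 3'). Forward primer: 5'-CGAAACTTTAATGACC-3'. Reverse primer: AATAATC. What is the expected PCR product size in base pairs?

Scanning the template, CGAAACTTTAATGACC occurs at positions 61–76; this primer anneals to the bottom strand there with its 3' end pointing downstream.
Taking the reverse complement of AATAATC gives GATTATT, found at positions 85–91 on the template; the primer anneals here to the top strand with its 3' end pointing upstream.
Product length = (reverse-primer end) − (forward-primer start) + 1 = 91 − 61 + 1 = 31 bp.

31 bp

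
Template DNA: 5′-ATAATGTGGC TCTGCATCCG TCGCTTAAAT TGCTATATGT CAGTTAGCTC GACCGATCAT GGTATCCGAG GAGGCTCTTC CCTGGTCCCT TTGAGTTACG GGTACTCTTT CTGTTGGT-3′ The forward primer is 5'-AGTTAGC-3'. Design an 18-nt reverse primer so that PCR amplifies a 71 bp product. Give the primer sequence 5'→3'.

The forward primer binds at positions 42–48, so a 71 bp product ends at position 42 + 71 − 1 = 112.
The reverse primer anneals to the top strand over positions 95–112, i.e. to GTTACGGGTACTCTTTCT.
Its sequence written 5'→3' is the reverse complement: AGAAAGAGTACCCGTAAC.

5'-AGAAAGAGTACCCGTAAC-3'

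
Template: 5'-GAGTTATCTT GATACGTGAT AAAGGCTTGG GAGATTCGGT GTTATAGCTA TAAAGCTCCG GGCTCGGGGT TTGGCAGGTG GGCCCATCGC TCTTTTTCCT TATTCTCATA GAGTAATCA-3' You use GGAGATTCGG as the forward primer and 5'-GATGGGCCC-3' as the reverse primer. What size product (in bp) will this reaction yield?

Forward primer GGAGATTCGG is found on the top strand at positions 30–39.
Reverse complement of the reverse primer: GGGCCCATC. This occurs on the top strand at positions 80–88.
Amplicon spans positions 30–88: 59 bp.

59 bp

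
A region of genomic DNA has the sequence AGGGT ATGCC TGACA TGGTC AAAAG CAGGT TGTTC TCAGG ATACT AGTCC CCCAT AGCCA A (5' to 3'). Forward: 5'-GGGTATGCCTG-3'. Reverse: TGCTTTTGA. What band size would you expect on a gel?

26 bp

Forward primer GGGTATGCCTG is found on the top strand at positions 2–12.
The reverse primer's reverse complement is TCAAAAGCA, which matches the template at positions 19–27.
Amplicon spans positions 2–27: 26 bp.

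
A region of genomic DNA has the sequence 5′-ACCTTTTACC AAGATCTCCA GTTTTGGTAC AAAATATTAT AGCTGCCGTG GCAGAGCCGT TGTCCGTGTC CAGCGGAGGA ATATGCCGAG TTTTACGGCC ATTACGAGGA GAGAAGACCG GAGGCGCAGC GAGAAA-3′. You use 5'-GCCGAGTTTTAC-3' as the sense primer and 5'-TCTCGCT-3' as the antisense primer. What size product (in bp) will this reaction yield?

50 bp

Scanning the template, GCCGAGTTTTAC occurs at positions 85–96; this primer anneals to the bottom strand there with its 3' end pointing downstream.
Taking the reverse complement of TCTCGCT gives AGCGAGA, found at positions 128–134 on the template; the primer anneals here to the top strand with its 3' end pointing upstream.
Product length = (reverse-primer end) − (forward-primer start) + 1 = 134 − 85 + 1 = 50 bp.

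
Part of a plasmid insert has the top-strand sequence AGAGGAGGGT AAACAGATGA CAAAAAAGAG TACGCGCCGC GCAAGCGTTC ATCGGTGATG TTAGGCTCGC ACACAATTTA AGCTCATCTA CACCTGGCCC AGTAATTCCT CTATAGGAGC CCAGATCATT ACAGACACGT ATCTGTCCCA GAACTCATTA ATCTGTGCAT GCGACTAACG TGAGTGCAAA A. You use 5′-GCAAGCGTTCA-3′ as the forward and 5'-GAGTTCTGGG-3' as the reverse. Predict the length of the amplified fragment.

116 bp

The forward primer matches the template at positions 41–51.
The reverse primer's reverse complement is CCCAGAACTC, which matches the template at positions 147–156.
Product length = (reverse-primer end) − (forward-primer start) + 1 = 156 − 41 + 1 = 116 bp.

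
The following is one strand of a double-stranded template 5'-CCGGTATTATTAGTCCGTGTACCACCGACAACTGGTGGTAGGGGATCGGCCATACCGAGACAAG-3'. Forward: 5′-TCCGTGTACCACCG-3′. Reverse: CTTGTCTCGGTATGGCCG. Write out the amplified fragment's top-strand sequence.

The forward primer matches the template at positions 14–27.
The reverse primer's reverse complement is CGGCCATACCGAGACAAG, which matches the template at positions 47–64.
The product is the template from position 14 through 64 (51 bp).

5'-TCCGTGTACCACCGACAACTGGTGGTAGGGGATCGGCCATACCGAGACAAG-3'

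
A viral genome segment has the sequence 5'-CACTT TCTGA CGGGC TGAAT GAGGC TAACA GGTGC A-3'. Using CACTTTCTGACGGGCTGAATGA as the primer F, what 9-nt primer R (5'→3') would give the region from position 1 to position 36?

The product's 3' end on the top strand is position 36.
The reverse primer anneals to the top strand over positions 28–36, i.e. to ACAGGTGCA.
Its sequence written 5'→3' is the reverse complement: TGCACCTGT.

5'-TGCACCTGT-3'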